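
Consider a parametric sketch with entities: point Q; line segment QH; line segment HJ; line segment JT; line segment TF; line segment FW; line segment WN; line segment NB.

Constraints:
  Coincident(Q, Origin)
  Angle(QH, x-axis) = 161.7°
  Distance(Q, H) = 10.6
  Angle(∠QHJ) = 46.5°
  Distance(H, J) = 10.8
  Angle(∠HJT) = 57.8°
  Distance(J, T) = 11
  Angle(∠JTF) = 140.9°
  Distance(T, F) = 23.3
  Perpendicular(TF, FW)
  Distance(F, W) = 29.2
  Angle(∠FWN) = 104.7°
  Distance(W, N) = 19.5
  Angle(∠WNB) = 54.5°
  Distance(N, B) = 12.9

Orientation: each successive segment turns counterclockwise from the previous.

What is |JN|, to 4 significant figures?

30.15

The perpendicularity gives FW at right angles to TF, so FW runs at -173.5°; with |FW| = 29.2, W = (-31.19, 22.67). ∠FWN = 104.7° gives WN at -98.20° from the x-axis; with |WN| = 19.5, N = (-33.97, 3.367). Then |JN| = |N − J| = 30.15.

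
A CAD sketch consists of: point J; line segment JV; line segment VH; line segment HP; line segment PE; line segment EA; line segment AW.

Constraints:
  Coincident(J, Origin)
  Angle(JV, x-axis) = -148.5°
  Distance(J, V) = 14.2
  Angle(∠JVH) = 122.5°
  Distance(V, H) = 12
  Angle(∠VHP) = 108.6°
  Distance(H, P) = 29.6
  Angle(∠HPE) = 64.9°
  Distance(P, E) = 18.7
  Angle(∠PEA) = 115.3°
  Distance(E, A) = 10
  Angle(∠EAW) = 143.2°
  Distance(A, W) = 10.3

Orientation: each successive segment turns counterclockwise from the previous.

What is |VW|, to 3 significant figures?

7.25

J is at the origin; JV runs at -148.5° with length 14.2, so V = (-12.1, -7.42). ∠JVH = 122.5° gives VH at -91.0° from the x-axis; with |VH| = 12.0, H = (-12.3, -19.4). ∠VHP = 108.6° gives HP at -19.6° from the x-axis; with |HP| = 29.6, P = (15.6, -29.3). ∠HPE = 64.9° gives PE at 95.5° from the x-axis; with |PE| = 18.7, E = (13.8, -10.7). ∠PEA = 115.3° gives EA at 160° from the x-axis; with |EA| = 10.0, A = (4.37, -7.35). ∠EAW = 143.2° gives AW at -163° from the x-axis; with |AW| = 10.3, W = (-5.48, -10.4). Then |VW| = |W − V| = 7.25.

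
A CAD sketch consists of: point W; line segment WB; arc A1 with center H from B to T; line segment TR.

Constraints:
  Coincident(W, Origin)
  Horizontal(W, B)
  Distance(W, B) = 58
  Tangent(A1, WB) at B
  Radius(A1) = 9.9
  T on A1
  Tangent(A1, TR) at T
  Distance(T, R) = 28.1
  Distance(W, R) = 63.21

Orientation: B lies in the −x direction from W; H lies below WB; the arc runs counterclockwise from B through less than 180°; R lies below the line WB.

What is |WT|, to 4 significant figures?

67.93

Checks: ∠(HB, BW) = 90.00° ✓; |HB| = 9.900 ✓; |HT| = 9.900 ✓; ∠(HT, TR) = 90.00° ✓; |TR| = 28.10 ✓; |WR| = 63.21 ✓.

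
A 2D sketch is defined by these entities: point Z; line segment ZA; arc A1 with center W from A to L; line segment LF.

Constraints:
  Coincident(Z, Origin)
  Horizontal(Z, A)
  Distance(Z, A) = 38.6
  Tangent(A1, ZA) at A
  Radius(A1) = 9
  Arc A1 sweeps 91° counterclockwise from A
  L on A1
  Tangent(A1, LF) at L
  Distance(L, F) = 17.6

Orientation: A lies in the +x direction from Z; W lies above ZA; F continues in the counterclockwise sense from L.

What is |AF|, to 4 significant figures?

28.13

Z is at the origin; Z and A share the same y with |ZA| = 38.6 and A on the +x side, so A = (38.60, 0.000). Tangency of A1 to ZA means the radius WA is perpendicular to ZA, so W = A + (0, 9) = (38.60, 9.000). On A1, A sits at bearing -90° from W; a 91° counterclockwise sweep puts L at bearing 1°, so L = W + 9.0·(cos 1°, sin 1°) = (47.60, 9.157). Since A1 is tangent to LF there, WL ⟂ LF, so LF runs along (−sin 1°, cos 1°); with |LF| = 17.6, F = (47.29, 26.75). Then |AF| = |F − A| = 28.13.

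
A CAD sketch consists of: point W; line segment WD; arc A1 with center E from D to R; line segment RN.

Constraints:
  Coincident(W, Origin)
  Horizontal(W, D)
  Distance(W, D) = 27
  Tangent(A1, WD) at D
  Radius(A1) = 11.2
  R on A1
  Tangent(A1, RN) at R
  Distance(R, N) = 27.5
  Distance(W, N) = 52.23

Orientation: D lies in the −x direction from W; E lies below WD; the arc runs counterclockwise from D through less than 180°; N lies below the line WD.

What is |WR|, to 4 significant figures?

40.23

Checks: |ED| = 11.20 ✓; |ER| = 11.20 ✓; ∠(ER, RN) = 90.00° ✓; |RN| = 27.50 ✓; |WN| = 52.23 ✓.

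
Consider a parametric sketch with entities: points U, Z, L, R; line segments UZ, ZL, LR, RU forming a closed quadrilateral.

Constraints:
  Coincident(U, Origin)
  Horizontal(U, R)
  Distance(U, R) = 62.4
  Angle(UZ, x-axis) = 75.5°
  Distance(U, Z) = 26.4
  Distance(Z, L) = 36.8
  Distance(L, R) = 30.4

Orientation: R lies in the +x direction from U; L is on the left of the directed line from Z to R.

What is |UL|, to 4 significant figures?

49.42

Checks: |ZL| = 36.80 ✓; |LR| = 30.40 ✓.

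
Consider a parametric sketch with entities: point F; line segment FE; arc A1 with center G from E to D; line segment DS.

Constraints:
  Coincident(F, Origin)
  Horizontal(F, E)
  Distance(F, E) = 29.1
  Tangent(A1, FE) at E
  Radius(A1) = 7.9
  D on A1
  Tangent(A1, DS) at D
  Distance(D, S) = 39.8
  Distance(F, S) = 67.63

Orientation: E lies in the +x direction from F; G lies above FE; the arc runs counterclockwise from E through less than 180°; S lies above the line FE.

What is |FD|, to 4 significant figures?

36.23

F is at the origin; F and E share the same y with |FE| = 29.1 and E on the +x side, so E = (29.10, 0.000). A1 meets FE tangentially, so GE is at right angles to FE, so G = E + (0, 7.9) = (29.10, 7.900). Since GD ⟂ DS (tangency), |GS| = √(7.9² + 39.8²) = 40.58 regardless of where D sits on A1. So S lies on both circle(F, 67.63) and circle(G, 40.58); the above-FE intersection is S = (55.38, 38.81). D is the foot of the tangent from S: D = (36.00, 4.052).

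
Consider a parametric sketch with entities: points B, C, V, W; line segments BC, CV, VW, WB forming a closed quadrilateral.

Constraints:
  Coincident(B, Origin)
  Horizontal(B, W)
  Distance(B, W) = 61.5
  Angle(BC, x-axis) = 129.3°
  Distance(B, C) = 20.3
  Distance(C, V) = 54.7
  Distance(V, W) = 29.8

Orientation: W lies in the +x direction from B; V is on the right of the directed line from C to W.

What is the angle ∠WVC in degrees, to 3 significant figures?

126°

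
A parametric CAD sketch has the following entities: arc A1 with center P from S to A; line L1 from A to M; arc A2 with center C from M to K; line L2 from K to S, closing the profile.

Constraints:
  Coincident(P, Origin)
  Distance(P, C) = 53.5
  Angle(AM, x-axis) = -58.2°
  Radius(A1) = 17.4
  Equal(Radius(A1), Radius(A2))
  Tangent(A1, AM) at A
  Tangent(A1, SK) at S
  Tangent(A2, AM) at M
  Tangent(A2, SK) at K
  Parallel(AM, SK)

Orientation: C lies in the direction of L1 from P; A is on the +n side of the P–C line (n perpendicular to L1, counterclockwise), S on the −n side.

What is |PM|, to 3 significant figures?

56.3

The slot axis is L1's direction at -58.2°, so u = (cos -58.2°, sin -58.2°) = (0.527, -0.850) and n = (−sin -58.2°, cos -58.2°) = (0.850, 0.527). P is at the origin and C lies 53.5 along u from P, so C = 53.5·u = (28.2, -45.5). Tangency of A1 to both parallel lines with radius 17.4 puts A and S at P ± 17.4·n: A = (14.8, 9.17), S = (-14.8, -9.17). Equal radii place M and K the same way about C: M = C + 17.4·n = (43.0, -36.3), K = C − 17.4·n = (13.4, -54.6). Then |PM| = |M − P| = 56.3.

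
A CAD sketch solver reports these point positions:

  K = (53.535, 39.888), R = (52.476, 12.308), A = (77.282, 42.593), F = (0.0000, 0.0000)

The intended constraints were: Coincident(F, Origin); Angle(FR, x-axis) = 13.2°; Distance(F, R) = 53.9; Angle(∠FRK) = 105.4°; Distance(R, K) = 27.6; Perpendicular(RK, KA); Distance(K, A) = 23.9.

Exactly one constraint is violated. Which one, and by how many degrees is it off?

Perpendicular(RK, KA) — off by 8.70°.

F = (0.00, 0.00) ✓; FR at 13.20° ✓; |FR| = 53.90 ✓; ∠FRK = 105.4° ✓; |RK| = 27.60 ✓; ∠(RK, KA) = 81.30° ✗; |KA| = 23.90 ✓.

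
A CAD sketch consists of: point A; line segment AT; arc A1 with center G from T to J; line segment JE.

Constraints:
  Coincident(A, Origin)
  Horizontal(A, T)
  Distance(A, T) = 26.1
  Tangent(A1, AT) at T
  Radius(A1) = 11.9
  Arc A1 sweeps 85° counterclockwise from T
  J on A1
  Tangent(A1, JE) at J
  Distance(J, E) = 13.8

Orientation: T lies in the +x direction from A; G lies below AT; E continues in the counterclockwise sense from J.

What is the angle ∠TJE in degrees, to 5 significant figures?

137.50°

A is at the origin; AT is horizontal with |AT| = 26.1 and T on the +x side, so T = (26.100, 0.0000). The tangent condition forces GT to be normal to AT, so G = T + (0, -11.9) = (26.100, -11.900). On A1, T sits at bearing 90° from G; an 85° counterclockwise sweep puts J at bearing 175°, so J = G + 11.9·(cos 175°, sin 175°) = (14.245, -10.863). Since A1 is tangent to JE there, GJ ⟂ JE, so JE runs along (−sin 175°, cos 175°); with |JE| = 13.8, E = (13.043, -24.610). Then cos ∠TJE = JT·JE / (|JT||JE|), giving 137.50°.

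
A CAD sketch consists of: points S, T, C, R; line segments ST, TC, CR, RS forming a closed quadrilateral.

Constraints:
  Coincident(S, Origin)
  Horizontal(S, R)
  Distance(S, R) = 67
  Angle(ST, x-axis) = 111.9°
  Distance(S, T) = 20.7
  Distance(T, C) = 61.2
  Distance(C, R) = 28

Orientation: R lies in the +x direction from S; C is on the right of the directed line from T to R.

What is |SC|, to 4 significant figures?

45.65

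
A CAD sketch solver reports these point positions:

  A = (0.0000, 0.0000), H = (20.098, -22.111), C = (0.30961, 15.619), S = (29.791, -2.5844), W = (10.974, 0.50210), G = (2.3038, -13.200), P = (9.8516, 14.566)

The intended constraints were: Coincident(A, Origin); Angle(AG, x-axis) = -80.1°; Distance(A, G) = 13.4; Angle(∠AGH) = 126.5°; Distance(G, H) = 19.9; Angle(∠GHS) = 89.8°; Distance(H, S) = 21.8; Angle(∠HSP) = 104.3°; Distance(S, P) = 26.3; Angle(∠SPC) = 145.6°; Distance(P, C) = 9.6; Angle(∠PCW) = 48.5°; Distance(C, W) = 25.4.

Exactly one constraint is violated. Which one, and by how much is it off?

Distance(C, W) = 25.4 — off by 6.90.

A = (0.00, 0.00) ✓; AG at -80.10° ✓; |AG| = 13.40 ✓; ∠AGH = 126.5° ✓; |GH| = 19.90 ✓; ∠GHS = 89.80° ✓; |HS| = 21.80 ✓; ∠HSP = 104.3° ✓; |SP| = 26.30 ✓; ∠SPC = 145.6° ✓; |PC| = 9.600 ✓; ∠PCW = 48.50° ✓; |CW| = 18.50 ✗.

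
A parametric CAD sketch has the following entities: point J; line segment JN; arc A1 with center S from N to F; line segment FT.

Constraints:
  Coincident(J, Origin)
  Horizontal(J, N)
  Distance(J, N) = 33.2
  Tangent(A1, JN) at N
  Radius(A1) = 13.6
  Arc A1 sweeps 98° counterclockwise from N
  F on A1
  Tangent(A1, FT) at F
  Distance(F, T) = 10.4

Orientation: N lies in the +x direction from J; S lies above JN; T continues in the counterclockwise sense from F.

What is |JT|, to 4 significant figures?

52.06

On A1, N sits at bearing -90° from S; a 98° counterclockwise sweep puts F at bearing 8°, so F = S + 13.6·(cos 8°, sin 8°) = (46.67, 15.49). The tangent condition forces SF to be normal to FT, so FT runs along (−sin 8°, cos 8°); with |FT| = 10.4, T = (45.22, 25.79). Then |JT| = |T − J| = 52.06.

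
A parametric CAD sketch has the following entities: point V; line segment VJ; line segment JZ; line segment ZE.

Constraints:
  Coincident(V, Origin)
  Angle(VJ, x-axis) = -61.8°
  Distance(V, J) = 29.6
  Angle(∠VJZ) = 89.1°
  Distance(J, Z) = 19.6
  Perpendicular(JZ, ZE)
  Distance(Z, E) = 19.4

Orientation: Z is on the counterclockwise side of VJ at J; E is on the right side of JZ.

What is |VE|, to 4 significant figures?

52.60

V is at the origin; VJ runs at -61.8° with length 29.6, so J = 29.6·(cos -61.8°, sin -61.8°) = (13.99, -26.09). ∠VJZ = 89.1°, so JZ runs at -61.8° + (180° − 89.1°) = 29.10° from the x-axis; with |JZ| = 19.6, Z = J + 19.6·(cos 29.10°, sin 29.10°) = (31.11, -16.55). JZ is perpendicular to ZE; with |ZE| = 19.4 on the right of JZ, E = Z + 19.4·(0.4863, -0.8738) = (40.55, -33.51). Then |VE| = |E − V| = 52.60.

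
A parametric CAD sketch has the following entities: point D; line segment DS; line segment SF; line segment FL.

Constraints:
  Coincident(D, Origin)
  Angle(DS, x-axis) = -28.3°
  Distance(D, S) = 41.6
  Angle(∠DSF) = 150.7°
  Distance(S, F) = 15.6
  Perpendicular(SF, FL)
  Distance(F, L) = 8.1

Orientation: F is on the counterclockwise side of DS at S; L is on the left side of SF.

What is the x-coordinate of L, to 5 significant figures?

52.084

D is at the origin; DS runs at -28.3° with length 41.6, so S = 41.6·(cos -28.3°, sin -28.3°) = (36.628, -19.722). ∠DSF = 150.7°, so SF runs at -28.3° + (180° − 150.7°) = 1.0000° from the x-axis; with |SF| = 15.6, F = S + 15.6·(cos 1.0000°, sin 1.0000°) = (52.225, -19.450). SF ⟂ FL; with |FL| = 8.1 on the left of SF, L = F + 8.1·(-0.017452, 0.99985) = (52.084, -11.351). So L.x = 52.084.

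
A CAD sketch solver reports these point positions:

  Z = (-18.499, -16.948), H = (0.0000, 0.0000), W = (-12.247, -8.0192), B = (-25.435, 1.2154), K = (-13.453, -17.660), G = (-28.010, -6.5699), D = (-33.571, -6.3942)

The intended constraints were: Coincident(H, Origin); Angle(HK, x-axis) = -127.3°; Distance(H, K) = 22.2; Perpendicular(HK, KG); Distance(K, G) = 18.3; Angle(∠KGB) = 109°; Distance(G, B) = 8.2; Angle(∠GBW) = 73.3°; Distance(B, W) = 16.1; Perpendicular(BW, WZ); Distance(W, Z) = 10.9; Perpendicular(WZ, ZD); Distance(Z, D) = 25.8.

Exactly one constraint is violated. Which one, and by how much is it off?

Distance(Z, D) = 25.8 — off by 7.40.

H = (0.00, 0.00) ✓; HK at -127.3° ✓; |HK| = 22.20 ✓; ∠(HK, KG) = 90.00° ✓; |KG| = 18.30 ✓; ∠KGB = 109.0° ✓; |GB| = 8.200 ✓; ∠GBW = 73.30° ✓; |BW| = 16.10 ✓; ∠(BW, WZ) = 90.00° ✓; |WZ| = 10.90 ✓; ∠(WZ, ZD) = 90.00° ✓; |ZD| = 18.40 ✗.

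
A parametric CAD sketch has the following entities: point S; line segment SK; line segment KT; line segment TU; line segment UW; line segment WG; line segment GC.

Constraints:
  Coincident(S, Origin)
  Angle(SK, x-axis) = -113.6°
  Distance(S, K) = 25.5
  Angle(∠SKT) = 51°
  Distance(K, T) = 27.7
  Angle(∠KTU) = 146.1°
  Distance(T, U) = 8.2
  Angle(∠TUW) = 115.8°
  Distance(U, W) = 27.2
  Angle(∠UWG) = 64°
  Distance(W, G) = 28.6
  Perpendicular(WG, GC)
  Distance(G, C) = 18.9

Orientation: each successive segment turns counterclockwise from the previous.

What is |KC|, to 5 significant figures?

17.588

S is at the origin; SK runs at -113.6° with length 25.5, so K = (-10.209, -23.367). ∠SKT = 51.0° gives KT at 15.400° from the x-axis; with |KT| = 27.7, T = (16.497, -16.011). ∠KTU = 146.1° gives TU at 49.300° from the x-axis; with |TU| = 8.2, U = (21.844, -9.7946). ∠TUW = 115.8° gives UW at 113.50° from the x-axis; with |UW| = 27.2, W = (10.998, 15.149). ∠UWG = 64.0° gives WG at -130.50° from the x-axis; with |WG| = 28.6, G = (-7.5764, -6.5982). WG ⟂ GC, so GC runs at -40.500°; with |GC| = 18.9, C = (6.7952, -18.873). Then |KC| = |C − K| = 17.588.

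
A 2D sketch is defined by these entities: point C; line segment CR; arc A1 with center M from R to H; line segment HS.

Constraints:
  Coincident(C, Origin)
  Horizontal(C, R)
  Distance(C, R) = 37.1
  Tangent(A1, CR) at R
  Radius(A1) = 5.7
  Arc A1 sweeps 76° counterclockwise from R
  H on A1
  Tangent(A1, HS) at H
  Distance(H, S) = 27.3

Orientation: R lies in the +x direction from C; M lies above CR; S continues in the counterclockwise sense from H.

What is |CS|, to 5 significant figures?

58.081

On A1, R sits at bearing -90° from M; a 76° counterclockwise sweep puts H at bearing -14°, so H = M + 5.7·(cos -14°, sin -14°) = (42.631, 4.3210). A1 meets HS tangentially, so MH is at right angles to HS, so HS runs along (−sin -14°, cos -14°); with |HS| = 27.3, S = (49.235, 30.810). Then |CS| = |S − C| = 58.081.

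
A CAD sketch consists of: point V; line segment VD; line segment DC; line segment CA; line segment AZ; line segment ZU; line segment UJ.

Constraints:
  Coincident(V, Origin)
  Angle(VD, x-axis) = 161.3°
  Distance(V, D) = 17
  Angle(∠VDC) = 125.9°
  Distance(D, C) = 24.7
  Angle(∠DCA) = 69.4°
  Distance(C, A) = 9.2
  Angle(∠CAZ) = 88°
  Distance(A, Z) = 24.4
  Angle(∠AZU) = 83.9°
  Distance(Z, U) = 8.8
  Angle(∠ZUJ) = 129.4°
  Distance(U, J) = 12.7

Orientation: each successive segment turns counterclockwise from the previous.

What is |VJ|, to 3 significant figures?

35.5

V is at the origin; VD runs at 161.3° with length 17.0, so D = (-16.1, 5.45). ∠VDC = 125.9° gives DC at -145° from the x-axis; with |DC| = 24.7, C = (-36.2, -8.86). ∠DCA = 69.4° gives CA at -34.0° from the x-axis; with |CA| = 9.2, A = (-28.6, -14.0). ∠CAZ = 88.0° gives AZ at 58.0° from the x-axis; with |AZ| = 24.4, Z = (-15.7, 6.69). ∠AZU = 83.9° gives ZU at 154° from the x-axis; with |ZU| = 8.8, U = (-23.6, 10.5). ∠ZUJ = 129.4° gives UJ at -155° from the x-axis; with |UJ| = 12.7, J = (-35.1, 5.23). Then |VJ| = |J − V| = 35.5.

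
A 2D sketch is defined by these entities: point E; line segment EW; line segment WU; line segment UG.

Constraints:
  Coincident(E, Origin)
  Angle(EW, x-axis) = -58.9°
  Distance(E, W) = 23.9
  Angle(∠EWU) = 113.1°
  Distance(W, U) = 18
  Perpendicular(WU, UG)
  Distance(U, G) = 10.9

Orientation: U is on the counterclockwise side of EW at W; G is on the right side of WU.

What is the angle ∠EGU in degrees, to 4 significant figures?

39.78°

∠EWU = 113.1°, so WU runs at -58.9° + (180° − 113.1°) = 8.000° from the x-axis; with |WU| = 18.0, U = W + 18.0·(cos 8.000°, sin 8.000°) = (30.17, -17.96). WU is perpendicular to UG; with |UG| = 10.9 on the right of WU, G = U + 10.9·(0.1392, -0.9903) = (31.69, -28.75). Then cos ∠EGU = GE·GU / (|GE||GU|), giving 39.78°.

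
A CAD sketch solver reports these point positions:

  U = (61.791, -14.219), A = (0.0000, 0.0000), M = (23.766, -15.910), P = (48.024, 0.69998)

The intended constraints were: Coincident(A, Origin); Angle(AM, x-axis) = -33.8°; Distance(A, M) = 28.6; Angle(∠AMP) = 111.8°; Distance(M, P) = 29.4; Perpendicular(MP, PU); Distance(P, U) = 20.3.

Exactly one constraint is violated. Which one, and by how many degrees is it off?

Perpendicular(MP, PU) — off by 8.30°.

A = (0.00, 0.00) ✓; AM at -33.80° ✓; |AM| = 28.60 ✓; ∠AMP = 111.8° ✓; |MP| = 29.40 ✓; ∠(MP, PU) = 81.70° ✗; |PU| = 20.30 ✓.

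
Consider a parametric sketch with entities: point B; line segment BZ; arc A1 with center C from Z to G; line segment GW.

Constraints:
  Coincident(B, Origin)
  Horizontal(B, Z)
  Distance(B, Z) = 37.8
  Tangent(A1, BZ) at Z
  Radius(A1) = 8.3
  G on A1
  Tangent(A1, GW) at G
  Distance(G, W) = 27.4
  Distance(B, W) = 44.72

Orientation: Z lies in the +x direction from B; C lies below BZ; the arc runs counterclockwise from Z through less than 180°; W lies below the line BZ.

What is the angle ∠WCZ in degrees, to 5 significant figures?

159.38°

B is at the origin; B and Z share the same y with |BZ| = 37.8 and Z on the +x side, so Z = (37.800, 0.0000). The tangent condition forces CZ to be normal to BZ, so C = Z + (0, -8.3) = (37.800, -8.3000). Since CG ⟂ GW (tangency), |CW| = √(8.3² + 27.4²) = 28.630 regardless of where G sits on A1. So W lies on both circle(B, 44.72) and circle(C, 28.630); the below-BZ intersection is W = (27.717, -35.095). G is the foot of the tangent from W: G = (29.518, -7.7544).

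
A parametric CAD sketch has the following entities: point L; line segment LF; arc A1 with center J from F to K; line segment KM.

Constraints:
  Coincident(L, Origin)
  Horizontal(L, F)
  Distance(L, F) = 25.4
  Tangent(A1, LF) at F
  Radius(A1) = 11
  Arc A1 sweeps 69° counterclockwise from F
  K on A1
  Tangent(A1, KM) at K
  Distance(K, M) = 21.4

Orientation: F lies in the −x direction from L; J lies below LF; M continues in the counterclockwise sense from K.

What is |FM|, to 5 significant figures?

32.446

On A1, F sits at bearing 90° from J; a 69° counterclockwise sweep puts K at bearing 159°, so K = J + 11.0·(cos 159°, sin 159°) = (-35.669, -7.0580). Since A1 is tangent to KM there, JK ⟂ KM, so KM runs along (−sin 159°, cos 159°); with |KM| = 21.4, M = (-43.338, -27.037). Then |FM| = |M − F| = 32.446.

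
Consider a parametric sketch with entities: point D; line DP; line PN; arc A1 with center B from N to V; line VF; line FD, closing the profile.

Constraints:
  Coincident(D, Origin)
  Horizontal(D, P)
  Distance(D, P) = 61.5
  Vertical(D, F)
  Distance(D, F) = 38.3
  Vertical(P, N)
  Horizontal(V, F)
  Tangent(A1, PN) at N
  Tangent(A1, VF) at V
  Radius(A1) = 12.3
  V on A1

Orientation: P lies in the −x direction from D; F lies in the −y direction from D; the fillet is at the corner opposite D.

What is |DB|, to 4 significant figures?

55.65

DF is vertical with |DF| = 38.3 and F on the −y side, so F = (0.000, -38.30). The virtual corner opposite D is at (-61.50, -38.30). Tangency of A1 to PN means the radius BN is perpendicular to PN and tangency of A1 to VF means the radius BV is perpendicular to VF, with radius 12.3, so the center B sits 12.3 in from both sides at B = (-49.20, -26.00). Then |DB| = |B − D| = 55.65.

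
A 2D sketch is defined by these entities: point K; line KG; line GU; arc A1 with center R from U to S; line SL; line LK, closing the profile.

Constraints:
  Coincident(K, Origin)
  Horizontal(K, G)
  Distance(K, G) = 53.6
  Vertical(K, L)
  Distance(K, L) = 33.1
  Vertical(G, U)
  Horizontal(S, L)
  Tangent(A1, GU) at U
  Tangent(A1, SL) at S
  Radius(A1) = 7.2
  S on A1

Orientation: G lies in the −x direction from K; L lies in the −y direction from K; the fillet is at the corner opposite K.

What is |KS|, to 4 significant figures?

57.00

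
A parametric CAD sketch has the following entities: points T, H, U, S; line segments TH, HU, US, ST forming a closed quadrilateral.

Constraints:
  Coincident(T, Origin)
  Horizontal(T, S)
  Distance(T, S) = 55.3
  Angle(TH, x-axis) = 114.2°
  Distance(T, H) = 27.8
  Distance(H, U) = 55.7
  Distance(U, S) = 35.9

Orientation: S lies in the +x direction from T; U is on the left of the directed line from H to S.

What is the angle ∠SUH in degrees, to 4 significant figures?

100.1°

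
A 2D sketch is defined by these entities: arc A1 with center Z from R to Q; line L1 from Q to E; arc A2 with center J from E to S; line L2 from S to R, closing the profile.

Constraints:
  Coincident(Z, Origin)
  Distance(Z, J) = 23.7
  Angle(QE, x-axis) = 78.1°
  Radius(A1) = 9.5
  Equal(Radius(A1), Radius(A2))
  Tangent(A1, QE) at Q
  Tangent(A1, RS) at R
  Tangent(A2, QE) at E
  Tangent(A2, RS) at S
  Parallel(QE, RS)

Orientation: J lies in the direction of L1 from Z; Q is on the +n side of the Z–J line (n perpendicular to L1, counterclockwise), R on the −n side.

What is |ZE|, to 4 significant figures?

25.53

The slot axis is L1's direction at 78.1°, so u = (cos 78.1°, sin 78.1°) = (0.2062, 0.9785) and n = (−sin 78.1°, cos 78.1°) = (-0.9785, 0.2062). Z is at the origin and J lies 23.7 along u from Z, so J = 23.7·u = (4.887, 23.19). Tangency of A1 to both parallel lines with radius 9.5 puts Q and R at Z ± 9.5·n: Q = (-9.296, 1.959), R = (9.296, -1.959). Equal radii place E and S the same way about J: E = J + 9.5·n = (-4.409, 25.15), S = J − 9.5·n = (14.18, 21.23). Then |ZE| = |E − Z| = 25.53.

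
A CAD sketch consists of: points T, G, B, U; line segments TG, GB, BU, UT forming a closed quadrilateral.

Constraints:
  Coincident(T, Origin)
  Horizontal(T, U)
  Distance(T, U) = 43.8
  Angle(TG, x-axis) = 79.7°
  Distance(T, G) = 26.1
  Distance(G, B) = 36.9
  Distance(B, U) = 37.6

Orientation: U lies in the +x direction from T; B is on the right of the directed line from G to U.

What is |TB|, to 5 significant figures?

13.592

T is at the origin; TU is horizontal with |TU| = 43.8 and U in +x, so U = (43.8, 0). TG runs at 79.7° with |TG| = 26.1, so G = (4.6667, 25.679). B is determined by |GB| = 36.9 and |BU| = 37.6 together: it lies at the intersection of circle(G, 36.9) and circle(U, 37.6). With |GU| = 46.806, the foot of the radical line on GU is 22.846 from G and the perpendicular offset is √(36.9² − 22.846²) = 28.977. Taking the right-of-GU solution: B = (7.8700, -11.081).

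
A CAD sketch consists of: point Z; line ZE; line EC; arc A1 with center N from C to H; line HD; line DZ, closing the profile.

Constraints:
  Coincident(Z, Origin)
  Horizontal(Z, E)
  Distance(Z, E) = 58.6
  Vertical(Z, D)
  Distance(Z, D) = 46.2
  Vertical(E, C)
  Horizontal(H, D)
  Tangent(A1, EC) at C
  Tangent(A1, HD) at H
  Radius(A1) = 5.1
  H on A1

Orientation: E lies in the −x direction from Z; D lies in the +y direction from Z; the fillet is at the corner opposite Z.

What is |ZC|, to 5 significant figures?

71.576

The virtual corner opposite Z is at (-58.600, 46.200). Since A1 is tangent to EC there, NC ⟂ EC and tangency of A1 to HD means the radius NH is perpendicular to HD, with radius 5.1, so the center N sits 5.1 in from both sides at N = (-53.500, 41.100). That places the tangent points at C = (-58.600, 41.100) on EC and H = (-53.500, 46.200) on HD. Then |ZC| = |C − Z| = 71.576.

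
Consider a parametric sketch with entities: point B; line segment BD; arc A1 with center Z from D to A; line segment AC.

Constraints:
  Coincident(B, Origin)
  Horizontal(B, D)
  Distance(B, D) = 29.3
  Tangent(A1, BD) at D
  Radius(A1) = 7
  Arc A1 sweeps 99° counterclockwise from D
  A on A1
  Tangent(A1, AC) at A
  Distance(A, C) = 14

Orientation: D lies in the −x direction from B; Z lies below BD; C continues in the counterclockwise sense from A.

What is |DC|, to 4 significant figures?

22.43

On A1, D sits at bearing 90° from Z; a 99° counterclockwise sweep puts A at bearing 189°, so A = Z + 7.0·(cos 189°, sin 189°) = (-36.21, -8.095). The tangent condition forces ZA to be normal to AC, so AC runs along (−sin 189°, cos 189°); with |AC| = 14.0, C = (-34.02, -21.92). Then |DC| = |C − D| = 22.43.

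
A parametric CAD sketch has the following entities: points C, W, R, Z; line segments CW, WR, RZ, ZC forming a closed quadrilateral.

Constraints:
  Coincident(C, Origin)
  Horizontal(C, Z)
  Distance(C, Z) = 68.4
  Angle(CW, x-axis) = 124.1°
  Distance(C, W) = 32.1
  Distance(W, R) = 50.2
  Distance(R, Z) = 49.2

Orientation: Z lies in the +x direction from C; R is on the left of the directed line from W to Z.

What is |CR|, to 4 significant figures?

45.75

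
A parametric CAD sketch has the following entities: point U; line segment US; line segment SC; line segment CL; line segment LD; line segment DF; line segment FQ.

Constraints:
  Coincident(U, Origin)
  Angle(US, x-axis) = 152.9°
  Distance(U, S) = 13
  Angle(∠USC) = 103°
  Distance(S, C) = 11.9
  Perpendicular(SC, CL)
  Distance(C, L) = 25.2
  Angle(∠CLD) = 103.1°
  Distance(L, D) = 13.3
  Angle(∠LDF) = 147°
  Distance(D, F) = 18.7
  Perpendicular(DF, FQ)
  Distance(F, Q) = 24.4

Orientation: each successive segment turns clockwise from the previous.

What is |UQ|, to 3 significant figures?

15.6

U is at the origin; US runs at 152.9° with length 13.0, so S = (-11.6, 5.92). ∠USC = 103.0° gives SC at 75.9° from the x-axis; with |SC| = 11.9, C = (-8.67, 17.5). SC ⟂ CL, so CL runs at -14.1°; with |CL| = 25.2, L = (15.8, 11.3). ∠CLD = 103.1° gives LD at -91.0° from the x-axis; with |LD| = 13.3, D = (15.5, -1.97). ∠LDF = 147.0° gives DF at -124° from the x-axis; with |DF| = 18.7, F = (5.08, -17.5). DF ⟂ FQ, so FQ runs at 146°; with |FQ| = 24.4, Q = (-15.2, -3.83). Then |UQ| = |Q − U| = 15.6.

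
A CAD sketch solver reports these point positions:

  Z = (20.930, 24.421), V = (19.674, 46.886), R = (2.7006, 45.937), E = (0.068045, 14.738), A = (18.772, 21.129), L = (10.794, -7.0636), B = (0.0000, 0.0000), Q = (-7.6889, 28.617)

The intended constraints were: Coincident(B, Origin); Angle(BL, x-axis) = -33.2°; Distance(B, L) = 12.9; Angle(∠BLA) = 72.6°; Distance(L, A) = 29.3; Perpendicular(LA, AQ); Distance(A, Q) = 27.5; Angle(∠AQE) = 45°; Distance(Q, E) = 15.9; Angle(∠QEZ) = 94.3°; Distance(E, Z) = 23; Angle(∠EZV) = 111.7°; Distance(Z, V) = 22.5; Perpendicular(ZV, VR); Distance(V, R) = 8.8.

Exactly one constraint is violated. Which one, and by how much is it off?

Distance(V, R) = 8.8 — off by 8.20.

B = (0.00, 0.00) ✓; BL at -33.20° ✓; |BL| = 12.90 ✓; ∠BLA = 72.60° ✓; |LA| = 29.30 ✓; ∠(LA, AQ) = 90.00° ✓; |AQ| = 27.50 ✓; ∠AQE = 45.00° ✓; |QE| = 15.90 ✓; ∠QEZ = 94.30° ✓; |EZ| = 23.00 ✓; ∠EZV = 111.7° ✓; |ZV| = 22.50 ✓; ∠(ZV, VR) = 90.00° ✓; |VR| = 17.00 ✗.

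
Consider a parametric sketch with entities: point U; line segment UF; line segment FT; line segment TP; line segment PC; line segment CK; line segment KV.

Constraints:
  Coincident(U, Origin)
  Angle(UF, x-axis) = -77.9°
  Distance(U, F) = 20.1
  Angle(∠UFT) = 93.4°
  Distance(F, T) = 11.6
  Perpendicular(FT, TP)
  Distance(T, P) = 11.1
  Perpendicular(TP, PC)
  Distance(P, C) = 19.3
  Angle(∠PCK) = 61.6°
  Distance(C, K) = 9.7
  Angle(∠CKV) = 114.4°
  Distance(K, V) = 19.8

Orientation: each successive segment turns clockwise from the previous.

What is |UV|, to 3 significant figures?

24.1

∠PCK = 61.6° gives CK at -103° from the x-axis; with |CK| = 9.7, K = (6.50, -16.4). ∠CKV = 114.4° gives KV at -168° from the x-axis; with |KV| = 19.8, V = (-12.9, -20.3). Then |UV| = |V − U| = 24.1.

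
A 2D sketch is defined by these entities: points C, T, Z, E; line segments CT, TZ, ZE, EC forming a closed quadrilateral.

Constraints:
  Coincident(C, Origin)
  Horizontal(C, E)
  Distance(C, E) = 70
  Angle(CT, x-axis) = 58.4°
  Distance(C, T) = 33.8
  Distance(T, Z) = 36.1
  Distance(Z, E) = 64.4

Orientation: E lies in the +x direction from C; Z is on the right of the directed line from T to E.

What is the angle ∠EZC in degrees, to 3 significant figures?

133°

Checks: |TZ| = 36.10 ✓; |ZE| = 64.40 ✓.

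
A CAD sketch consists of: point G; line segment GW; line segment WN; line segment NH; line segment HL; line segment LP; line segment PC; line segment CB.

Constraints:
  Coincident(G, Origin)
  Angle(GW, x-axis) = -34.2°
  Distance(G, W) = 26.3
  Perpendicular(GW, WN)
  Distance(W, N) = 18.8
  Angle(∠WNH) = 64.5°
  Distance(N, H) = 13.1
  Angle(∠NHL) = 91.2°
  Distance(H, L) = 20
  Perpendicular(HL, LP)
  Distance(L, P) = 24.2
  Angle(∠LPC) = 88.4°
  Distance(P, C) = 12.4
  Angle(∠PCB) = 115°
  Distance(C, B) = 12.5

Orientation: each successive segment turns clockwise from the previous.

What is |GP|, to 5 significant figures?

45.029

G is at the origin; GW runs at -34.2° with length 26.3, so W = (21.752, -14.783). The perpendicularity gives WN at right angles to GW, so WN runs at -124.20°; with |WN| = 18.8, N = (11.185, -30.332). ∠WNH = 64.5° gives NH at 120.30° from the x-axis; with |NH| = 13.1, H = (4.5757, -19.021). ∠NHL = 91.2° gives HL at 31.500° from the x-axis; with |HL| = 20.0, L = (21.629, -8.5715). The perpendicularity gives LP at right angles to HL, so LP runs at -58.500°; with |LP| = 24.2, P = (34.273, -29.205). Then |GP| = |P − G| = 45.029.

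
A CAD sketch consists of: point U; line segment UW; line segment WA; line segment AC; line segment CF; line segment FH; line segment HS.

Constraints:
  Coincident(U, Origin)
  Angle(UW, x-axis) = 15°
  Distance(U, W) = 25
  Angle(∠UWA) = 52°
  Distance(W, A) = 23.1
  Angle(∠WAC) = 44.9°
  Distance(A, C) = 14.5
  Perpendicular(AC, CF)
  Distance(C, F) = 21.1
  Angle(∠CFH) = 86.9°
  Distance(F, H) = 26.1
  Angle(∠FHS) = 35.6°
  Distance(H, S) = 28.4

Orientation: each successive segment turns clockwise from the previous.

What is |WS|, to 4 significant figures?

12.52

U is at the origin; UW runs at 15.0° with length 25.0, so W = (24.15, 6.470). ∠UWA = 52.0° gives WA at -113.0° from the x-axis; with |WA| = 23.1, A = (15.12, -14.79). ∠WAC = 44.9° gives AC at 111.9° from the x-axis; with |AC| = 14.5, C = (9.714, -1.340). AC is perpendicular to CF, so CF runs at 21.90°; with |CF| = 21.1, F = (29.29, 6.530). ∠CFH = 86.9° gives FH at -71.20° from the x-axis; with |FH| = 26.1, H = (37.70, -18.18). ∠FHS = 35.6° gives HS at 144.4° from the x-axis; with |HS| = 28.4, S = (14.61, -1.645). Then |WS| = |S − W| = 12.52.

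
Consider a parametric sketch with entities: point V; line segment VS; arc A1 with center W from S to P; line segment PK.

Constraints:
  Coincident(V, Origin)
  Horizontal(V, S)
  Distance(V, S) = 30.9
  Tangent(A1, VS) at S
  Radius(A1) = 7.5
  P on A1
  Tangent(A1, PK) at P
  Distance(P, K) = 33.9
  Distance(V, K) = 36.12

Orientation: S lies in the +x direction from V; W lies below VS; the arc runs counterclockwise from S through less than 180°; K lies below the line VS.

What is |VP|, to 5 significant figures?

24.508

V is at the origin; V and S share the same y with |VS| = 30.9 and S on the +x side, so S = (30.900, 0.0000). Since A1 is tangent to VS there, WS ⟂ VS, so W = S + (0, -7.5) = (30.900, -7.5000). Since WP ⟂ PK (tangency), |WK| = √(7.5² + 33.9²) = 34.720 regardless of where P sits on A1. So K lies on both circle(V, 36.12) and circle(W, 34.720); the below-VS intersection is K = (9.5074, -34.846). P is the foot of the tangent from K: P = (24.134, -4.2640).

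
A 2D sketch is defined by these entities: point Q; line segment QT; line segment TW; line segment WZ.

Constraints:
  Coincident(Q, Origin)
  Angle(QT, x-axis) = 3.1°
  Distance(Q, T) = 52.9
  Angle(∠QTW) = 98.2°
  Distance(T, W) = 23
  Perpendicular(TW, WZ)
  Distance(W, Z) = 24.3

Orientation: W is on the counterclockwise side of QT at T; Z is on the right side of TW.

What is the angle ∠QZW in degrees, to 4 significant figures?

21.72°

∠QTW = 98.2°, so TW runs at 3.1° + (180° − 98.2°) = 84.90° from the x-axis; with |TW| = 23.0, W = T + 23.0·(cos 84.90°, sin 84.90°) = (54.87, 25.77). The perpendicularity gives WZ at right angles to TW; with |WZ| = 24.3 on the right of TW, Z = W + 24.3·(0.9960, -0.08889) = (79.07, 23.61). Then cos ∠QZW = ZQ·ZW / (|ZQ||ZW|), giving 21.72°.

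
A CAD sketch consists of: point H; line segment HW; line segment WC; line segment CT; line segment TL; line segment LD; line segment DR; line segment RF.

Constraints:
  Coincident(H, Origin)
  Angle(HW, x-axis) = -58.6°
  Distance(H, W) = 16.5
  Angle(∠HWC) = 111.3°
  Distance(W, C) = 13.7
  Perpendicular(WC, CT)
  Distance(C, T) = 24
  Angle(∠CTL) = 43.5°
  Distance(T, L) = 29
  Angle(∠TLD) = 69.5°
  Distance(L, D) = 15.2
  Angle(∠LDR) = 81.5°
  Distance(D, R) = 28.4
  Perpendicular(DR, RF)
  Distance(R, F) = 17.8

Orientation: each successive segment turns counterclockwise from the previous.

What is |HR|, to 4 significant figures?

22.75

H is at the origin; HW runs at -58.6° with length 16.5, so W = (8.597, -14.08). ∠HWC = 111.3° gives WC at 10.10° from the x-axis; with |WC| = 13.7, C = (22.08, -11.68). The perpendicularity gives CT at right angles to WC, so CT runs at 100.1°; with |CT| = 24.0, T = (17.88, 11.95). ∠CTL = 43.5° gives TL at -123.4° from the x-axis; with |TL| = 29.0, L = (1.912, -12.26). ∠TLD = 69.5° gives LD at -12.90° from the x-axis; with |LD| = 15.2, D = (16.73, -15.66). ∠LDR = 81.5° gives DR at 85.60° from the x-axis; with |DR| = 28.4, R = (18.91, 12.66). Then |HR| = |R − H| = 22.75.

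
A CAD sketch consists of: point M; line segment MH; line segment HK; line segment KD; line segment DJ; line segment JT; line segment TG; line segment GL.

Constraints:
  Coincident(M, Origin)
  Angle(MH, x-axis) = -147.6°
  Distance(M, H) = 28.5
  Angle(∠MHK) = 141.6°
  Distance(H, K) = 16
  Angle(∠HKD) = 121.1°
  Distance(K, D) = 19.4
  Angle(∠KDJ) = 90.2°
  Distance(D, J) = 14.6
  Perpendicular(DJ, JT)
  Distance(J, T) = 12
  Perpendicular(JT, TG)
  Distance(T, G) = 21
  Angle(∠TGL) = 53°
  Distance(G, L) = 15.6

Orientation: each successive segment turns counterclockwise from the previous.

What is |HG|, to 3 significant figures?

25.4

M is at the origin; MH runs at -147.6° with length 28.5, so H = (-24.1, -15.3). ∠MHK = 141.6° gives HK at -109° from the x-axis; with |HK| = 16.0, K = (-29.3, -30.4). ∠HKD = 121.1° gives KD at -50.3° from the x-axis; with |KD| = 19.4, D = (-16.9, -45.3). ∠KDJ = 90.2° gives DJ at 39.5° from the x-axis; with |DJ| = 14.6, J = (-5.67, -36.0). DJ ⟂ JT, so JT runs at 130°; with |JT| = 12.0, T = (-13.3, -26.8). JT is perpendicular to TG, so TG runs at -140°; with |TG| = 21.0, G = (-29.5, -40.1). Then |HG| = |G − H| = 25.4.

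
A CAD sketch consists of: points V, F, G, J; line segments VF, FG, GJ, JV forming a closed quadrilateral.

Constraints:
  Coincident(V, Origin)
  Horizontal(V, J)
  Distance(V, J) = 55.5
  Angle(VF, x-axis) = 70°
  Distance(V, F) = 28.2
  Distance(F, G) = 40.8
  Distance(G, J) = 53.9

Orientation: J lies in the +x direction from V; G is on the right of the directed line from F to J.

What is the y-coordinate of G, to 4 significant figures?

-13.82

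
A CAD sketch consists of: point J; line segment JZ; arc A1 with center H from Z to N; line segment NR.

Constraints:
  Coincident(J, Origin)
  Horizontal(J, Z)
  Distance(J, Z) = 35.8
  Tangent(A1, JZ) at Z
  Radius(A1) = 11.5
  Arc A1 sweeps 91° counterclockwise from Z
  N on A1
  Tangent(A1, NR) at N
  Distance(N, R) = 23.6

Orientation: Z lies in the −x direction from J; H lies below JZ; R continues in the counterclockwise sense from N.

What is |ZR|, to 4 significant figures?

37.00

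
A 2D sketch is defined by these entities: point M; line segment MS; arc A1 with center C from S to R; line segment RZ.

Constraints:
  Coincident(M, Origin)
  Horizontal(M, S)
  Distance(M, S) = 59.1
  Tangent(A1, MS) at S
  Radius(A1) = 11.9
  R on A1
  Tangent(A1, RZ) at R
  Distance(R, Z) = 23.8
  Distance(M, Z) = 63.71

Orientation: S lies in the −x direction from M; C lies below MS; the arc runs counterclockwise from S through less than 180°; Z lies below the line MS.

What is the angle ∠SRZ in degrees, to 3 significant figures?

113°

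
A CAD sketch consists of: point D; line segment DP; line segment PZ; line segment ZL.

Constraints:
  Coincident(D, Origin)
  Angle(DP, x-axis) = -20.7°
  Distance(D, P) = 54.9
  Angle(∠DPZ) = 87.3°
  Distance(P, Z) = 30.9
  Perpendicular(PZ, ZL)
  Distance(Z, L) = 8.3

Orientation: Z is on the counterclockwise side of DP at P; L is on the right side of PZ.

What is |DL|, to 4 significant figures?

69.20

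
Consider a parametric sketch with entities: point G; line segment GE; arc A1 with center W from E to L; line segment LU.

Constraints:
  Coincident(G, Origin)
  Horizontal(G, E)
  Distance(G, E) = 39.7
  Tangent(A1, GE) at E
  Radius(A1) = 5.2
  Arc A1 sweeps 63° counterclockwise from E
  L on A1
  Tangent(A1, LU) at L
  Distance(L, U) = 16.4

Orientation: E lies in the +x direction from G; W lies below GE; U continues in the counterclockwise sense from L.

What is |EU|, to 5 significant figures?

21.224

On A1, E sits at bearing 90° from W; a 63° counterclockwise sweep puts L at bearing 153°, so L = W + 5.2·(cos 153°, sin 153°) = (35.067, -2.8392). The tangent condition forces WL to be normal to LU, so LU runs along (−sin 153°, cos 153°); with |LU| = 16.4, U = (27.621, -17.452). Then |EU| = |U − E| = 21.224.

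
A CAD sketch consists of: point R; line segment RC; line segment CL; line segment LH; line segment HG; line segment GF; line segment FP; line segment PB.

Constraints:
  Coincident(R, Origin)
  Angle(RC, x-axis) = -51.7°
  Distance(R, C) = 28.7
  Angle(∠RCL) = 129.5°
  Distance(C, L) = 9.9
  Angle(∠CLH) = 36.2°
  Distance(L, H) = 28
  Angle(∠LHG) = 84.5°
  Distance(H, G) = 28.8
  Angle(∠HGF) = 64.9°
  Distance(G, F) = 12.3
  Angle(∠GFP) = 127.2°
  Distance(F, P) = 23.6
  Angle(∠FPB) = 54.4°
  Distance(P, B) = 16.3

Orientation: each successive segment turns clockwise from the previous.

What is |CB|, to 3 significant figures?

18.2

R is at the origin; RC runs at -51.7° with length 28.7, so C = (17.8, -22.5). ∠RCL = 129.5° gives CL at -102° from the x-axis; with |CL| = 9.9, L = (15.7, -32.2). ∠CLH = 36.2° gives LH at 114° from the x-axis; with |LH| = 28.0, H = (4.31, -6.62). ∠LHG = 84.5° gives HG at 18.5° from the x-axis; with |HG| = 28.8, G = (31.6, 2.52). ∠HGF = 64.9° gives GF at -96.6° from the x-axis; with |GF| = 12.3, F = (30.2, -9.70). ∠GFP = 127.2° gives FP at -149° from the x-axis; with |FP| = 23.6, P = (9.89, -21.7). ∠FPB = 54.4° gives PB at 85.0° from the x-axis; with |PB| = 16.3, B = (11.3, -5.48). Then |CB| = |B − C| = 18.2.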